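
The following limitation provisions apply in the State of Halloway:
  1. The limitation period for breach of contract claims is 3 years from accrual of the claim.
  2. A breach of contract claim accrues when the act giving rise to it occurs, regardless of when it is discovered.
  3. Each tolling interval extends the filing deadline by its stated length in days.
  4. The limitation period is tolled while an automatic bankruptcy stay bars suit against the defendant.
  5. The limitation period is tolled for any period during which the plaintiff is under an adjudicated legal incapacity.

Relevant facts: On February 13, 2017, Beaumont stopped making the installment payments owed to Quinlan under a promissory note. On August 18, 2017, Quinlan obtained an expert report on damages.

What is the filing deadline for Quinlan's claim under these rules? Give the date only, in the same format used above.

February 13, 2020

The limitation period began to run on February 13, 2017.
The untolled deadline — 3 years after February 13, 2017 — is February 13, 2020.
The other events in the timeline have no effect on the limitation period under the stated rules.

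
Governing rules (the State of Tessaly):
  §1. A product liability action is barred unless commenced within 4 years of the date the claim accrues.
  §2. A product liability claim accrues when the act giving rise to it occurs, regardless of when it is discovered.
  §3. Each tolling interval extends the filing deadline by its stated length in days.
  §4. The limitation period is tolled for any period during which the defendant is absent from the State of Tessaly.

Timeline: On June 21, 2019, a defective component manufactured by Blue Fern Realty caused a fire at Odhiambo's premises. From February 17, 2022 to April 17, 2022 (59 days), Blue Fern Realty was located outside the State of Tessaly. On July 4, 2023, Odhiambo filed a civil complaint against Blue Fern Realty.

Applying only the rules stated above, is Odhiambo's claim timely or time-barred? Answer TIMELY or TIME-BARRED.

TIMELY

The claim accrued on June 21, 2019, when the wrongful act occurred.
4 years from June 21, 2019 is June 21, 2023.
The defendant's absence from the jurisdiction from February 17, 2022 to April 17, 2022 tolled the period for 59 days, extending the deadline to August 19, 2023.
Odhiambo filed on July 4, 2023, before the August 19, 2023 deadline, so the action is timely.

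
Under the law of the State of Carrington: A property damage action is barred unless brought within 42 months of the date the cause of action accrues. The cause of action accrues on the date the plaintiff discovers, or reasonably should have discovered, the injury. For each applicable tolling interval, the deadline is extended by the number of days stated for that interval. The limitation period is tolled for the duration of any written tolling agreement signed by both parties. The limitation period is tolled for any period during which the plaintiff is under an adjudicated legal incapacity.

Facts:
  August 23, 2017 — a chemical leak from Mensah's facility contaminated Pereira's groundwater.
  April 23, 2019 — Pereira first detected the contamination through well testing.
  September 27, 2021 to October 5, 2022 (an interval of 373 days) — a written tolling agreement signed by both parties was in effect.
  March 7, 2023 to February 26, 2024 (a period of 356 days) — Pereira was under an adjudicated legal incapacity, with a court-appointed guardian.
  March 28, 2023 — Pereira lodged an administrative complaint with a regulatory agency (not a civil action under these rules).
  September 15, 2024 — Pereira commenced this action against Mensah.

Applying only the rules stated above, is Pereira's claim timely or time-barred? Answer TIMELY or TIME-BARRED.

The claim did not accrue until Pereira discovered the injury on April 23, 2019; the August 23, 2017 act date does not start the clock under the stated rule.
42 months from April 23, 2019 is October 23, 2022.
Because the written tolling agreement ran from September 27, 2021 to October 5, 2022, the deadline is extended by 373 days to October 31, 2023.
The period was tolled for 356 days by the plaintiff's legal incapacity (March 7, 2023 to February 26, 2024), pushing the deadline to October 21, 2024.
Nothing else in the chronology tolls or restarts the period.
The September 15, 2024 filing precedes the October 21, 2024 deadline; the claim is timely.

TIMELY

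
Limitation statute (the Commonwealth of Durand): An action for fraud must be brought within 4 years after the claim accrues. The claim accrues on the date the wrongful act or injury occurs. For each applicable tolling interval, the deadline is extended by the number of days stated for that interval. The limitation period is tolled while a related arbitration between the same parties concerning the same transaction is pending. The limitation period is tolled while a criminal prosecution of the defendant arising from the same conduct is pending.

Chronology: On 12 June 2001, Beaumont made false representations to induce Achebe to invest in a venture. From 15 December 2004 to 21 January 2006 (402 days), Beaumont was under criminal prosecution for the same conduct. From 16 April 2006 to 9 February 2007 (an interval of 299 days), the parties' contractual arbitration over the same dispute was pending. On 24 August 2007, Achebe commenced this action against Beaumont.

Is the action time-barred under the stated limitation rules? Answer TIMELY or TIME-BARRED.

TIME-BARRED

The claim accrued on 12 June 2001, when the wrongful act occurred.
Adding the 4 years base period to 12 June 2001 gives a deadline of 12 June 2005, before any tolling.
Because the pending criminal prosecution ran from 15 December 2004 to 21 January 2006, the deadline is extended by 402 days to 19 July 2006.
Because the pending related arbitration ran from 16 April 2006 to 9 February 2007, the deadline is extended by 299 days to 14 May 2007.
Filing on 24 August 2007 missed the 14 May 2007 deadline — the action is time-barred.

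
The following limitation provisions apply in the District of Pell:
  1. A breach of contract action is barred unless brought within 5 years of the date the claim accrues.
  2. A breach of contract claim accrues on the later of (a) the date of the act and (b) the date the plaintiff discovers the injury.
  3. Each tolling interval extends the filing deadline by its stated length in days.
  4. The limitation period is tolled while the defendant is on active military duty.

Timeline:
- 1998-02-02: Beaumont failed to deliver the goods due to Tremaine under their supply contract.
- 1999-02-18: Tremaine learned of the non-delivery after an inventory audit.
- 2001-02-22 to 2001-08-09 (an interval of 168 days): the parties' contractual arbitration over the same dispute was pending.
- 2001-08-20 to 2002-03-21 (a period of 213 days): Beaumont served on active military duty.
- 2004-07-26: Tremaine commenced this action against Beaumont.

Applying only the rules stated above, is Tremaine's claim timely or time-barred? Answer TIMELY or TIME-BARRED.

Because discovery on 1999-02-18 post-dates the 1998-02-02 act, accrual under the later-of rule falls on 1999-02-18.
Adding the 5 years base period to 1999-02-18 gives a deadline of 2004-02-18, before any tolling.
The defendant's active military service from 2001-08-20 to 2002-03-21 tolled the period for 213 days, extending the deadline to 2004-09-18.
No stated provision tolls the period for a pending arbitration, so the interval from 2001-02-22 to 2001-08-09 has no effect on the deadline.
The 2004-07-26 filing precedes the 2004-09-18 deadline; the claim is timely.

TIMELY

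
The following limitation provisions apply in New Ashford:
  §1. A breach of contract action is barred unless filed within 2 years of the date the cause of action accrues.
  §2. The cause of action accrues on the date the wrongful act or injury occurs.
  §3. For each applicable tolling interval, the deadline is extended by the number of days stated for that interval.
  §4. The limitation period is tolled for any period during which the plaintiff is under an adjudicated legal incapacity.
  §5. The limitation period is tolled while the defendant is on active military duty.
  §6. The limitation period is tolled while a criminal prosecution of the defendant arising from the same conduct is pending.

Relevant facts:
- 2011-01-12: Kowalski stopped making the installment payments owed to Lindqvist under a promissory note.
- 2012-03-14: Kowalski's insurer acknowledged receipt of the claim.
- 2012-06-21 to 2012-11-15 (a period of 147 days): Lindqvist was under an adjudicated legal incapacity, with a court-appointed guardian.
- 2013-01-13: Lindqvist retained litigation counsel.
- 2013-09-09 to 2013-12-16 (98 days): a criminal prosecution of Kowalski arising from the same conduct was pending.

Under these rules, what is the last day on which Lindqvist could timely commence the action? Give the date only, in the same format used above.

The claim accrued on 2011-01-12, when the wrongful act occurred.
Adding the 2 years base period to 2011-01-12 gives a deadline of 2013-01-12, before any tolling.
The period was tolled for 147 days by the plaintiff's legal incapacity (2012-06-21 to 2012-11-15), pushing the deadline to 2013-06-08.
The pending criminal prosecution from 2013-09-09 to 2013-12-16 began after the period had already run on 2013-06-08, so it has no tolling effect.
Nothing else in the chronology tolls or restarts the period.

2013-06-08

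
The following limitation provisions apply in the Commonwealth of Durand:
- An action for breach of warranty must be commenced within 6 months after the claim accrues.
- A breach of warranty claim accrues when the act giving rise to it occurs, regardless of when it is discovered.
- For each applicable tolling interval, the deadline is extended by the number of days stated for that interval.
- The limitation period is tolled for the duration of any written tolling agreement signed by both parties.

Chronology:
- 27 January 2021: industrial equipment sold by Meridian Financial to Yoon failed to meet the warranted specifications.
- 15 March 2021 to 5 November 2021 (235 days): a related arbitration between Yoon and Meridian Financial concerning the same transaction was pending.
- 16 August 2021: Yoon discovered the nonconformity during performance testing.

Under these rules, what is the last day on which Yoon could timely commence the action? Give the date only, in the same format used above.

Because the rule ties accrual to occurrence, the claim accrued on 27 January 2021, not on the 16 August 2021 discovery date.
Adding the 6 months base period to 27 January 2021 gives a deadline of 27 July 2021, before any tolling.
No stated provision tolls the period for a pending arbitration, so the interval from 15 March 2021 to 5 November 2021 has no effect on the deadline.

27 July 2021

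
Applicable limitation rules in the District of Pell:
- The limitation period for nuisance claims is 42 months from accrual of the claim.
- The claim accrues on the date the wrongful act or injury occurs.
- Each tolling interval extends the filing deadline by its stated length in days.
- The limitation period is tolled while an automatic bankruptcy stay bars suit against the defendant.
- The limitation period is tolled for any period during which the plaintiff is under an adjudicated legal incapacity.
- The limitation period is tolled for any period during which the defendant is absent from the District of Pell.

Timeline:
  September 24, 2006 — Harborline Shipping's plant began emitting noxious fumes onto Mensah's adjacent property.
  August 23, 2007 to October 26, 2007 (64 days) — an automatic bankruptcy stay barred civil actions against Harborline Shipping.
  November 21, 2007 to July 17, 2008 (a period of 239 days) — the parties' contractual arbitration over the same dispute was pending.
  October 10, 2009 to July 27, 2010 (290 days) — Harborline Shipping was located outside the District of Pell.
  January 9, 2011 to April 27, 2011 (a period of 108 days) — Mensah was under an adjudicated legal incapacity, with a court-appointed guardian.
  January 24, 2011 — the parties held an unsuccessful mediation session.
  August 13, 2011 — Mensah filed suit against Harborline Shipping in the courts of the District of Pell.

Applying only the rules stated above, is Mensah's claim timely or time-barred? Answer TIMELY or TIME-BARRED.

The claim accrued on September 24, 2006, the date of the act.
42 months from September 24, 2006 is March 24, 2010.
The automatic bankruptcy stay from August 23, 2007 to October 26, 2007 tolled the period for 64 days, extending the deadline to May 27, 2010.
The period was tolled for 290 days by the defendant's absence from the jurisdiction (October 10, 2009 to July 27, 2010), pushing the deadline to March 13, 2011.
The plaintiff's legal incapacity from January 9, 2011 to April 27, 2011 tolled the period for 108 days, extending the deadline to June 29, 2011.
No stated provision tolls the period for a pending arbitration, so the interval from November 21, 2007 to July 17, 2008 has no effect on the deadline.
None of the other events listed affects the running of the period under the stated rules.
Filing on August 13, 2011 missed the June 29, 2011 deadline — the action is time-barred.

TIME-BARRED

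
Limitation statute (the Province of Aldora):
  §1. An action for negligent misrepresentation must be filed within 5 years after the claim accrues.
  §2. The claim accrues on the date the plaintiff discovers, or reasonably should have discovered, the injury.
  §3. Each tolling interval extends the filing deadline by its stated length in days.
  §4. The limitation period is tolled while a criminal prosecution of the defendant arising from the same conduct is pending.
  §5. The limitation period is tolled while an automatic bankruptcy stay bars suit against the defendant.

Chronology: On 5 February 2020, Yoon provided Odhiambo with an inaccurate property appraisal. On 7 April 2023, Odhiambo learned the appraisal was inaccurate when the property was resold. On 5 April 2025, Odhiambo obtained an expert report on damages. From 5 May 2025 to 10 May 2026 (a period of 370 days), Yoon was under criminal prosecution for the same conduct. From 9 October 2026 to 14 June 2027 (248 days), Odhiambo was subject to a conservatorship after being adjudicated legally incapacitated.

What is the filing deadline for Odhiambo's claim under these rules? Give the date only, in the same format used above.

Under the discovery rule, the claim accrued on 7 April 2023, when Odhiambo discovered the injury — not on the 5 February 2020 date of the underlying act.
5 years from 7 April 2023 is 7 April 2028.
Because the pending criminal prosecution ran from 5 May 2025 to 10 May 2026, the deadline is extended by 370 days to 12 April 2029.
The plaintiff's legal incapacity from 9 October 2026 to 14 June 2027 does not toll the period, because no stated rule makes the plaintiff's incapacity a tolling event.
None of the other events listed affects the running of the period under the stated rules.

12 April 2029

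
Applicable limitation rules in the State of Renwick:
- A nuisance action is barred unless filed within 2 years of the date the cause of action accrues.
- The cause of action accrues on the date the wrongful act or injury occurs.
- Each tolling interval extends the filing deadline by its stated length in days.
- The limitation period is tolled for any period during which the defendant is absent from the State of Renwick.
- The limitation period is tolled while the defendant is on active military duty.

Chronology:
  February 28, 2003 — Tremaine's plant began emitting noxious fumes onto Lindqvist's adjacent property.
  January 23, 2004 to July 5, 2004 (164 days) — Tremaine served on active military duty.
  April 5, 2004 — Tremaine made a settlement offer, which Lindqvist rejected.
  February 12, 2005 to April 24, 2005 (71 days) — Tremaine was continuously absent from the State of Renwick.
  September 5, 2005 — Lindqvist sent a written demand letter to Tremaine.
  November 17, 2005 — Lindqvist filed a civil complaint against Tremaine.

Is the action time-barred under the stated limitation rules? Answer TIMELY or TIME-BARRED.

TIME-BARRED

The cause of action accrued on February 28, 2003, the date of the act.
Adding the 2 years base period to February 28, 2003 gives a deadline of February 28, 2005, before any tolling.
Because the defendant's active military service ran from January 23, 2004 to July 5, 2004, the deadline is extended by 164 days to August 11, 2005.
Because the defendant's absence from the jurisdiction ran from February 12, 2005 to April 24, 2005, the deadline is extended by 71 days to October 21, 2005.
The other events in the timeline have no effect on the limitation period under the stated rules.
Lindqvist filed on November 17, 2005, after the October 21, 2005 deadline, so the action is time-barred.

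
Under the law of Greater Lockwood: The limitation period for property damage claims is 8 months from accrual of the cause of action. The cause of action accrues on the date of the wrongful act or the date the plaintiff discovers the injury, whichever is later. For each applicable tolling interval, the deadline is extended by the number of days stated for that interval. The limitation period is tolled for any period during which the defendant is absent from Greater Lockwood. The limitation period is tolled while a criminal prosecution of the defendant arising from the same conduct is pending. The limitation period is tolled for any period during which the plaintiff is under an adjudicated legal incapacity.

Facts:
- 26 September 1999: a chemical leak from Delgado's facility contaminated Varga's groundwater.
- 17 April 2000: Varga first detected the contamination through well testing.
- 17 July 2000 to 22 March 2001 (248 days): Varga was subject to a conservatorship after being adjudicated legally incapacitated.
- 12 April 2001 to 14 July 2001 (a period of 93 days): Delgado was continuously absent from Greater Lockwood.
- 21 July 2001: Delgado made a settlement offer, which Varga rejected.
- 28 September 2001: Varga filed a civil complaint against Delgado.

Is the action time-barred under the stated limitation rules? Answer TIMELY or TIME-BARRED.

TIMELY

The claim accrued on 17 April 2000 — the later of the 26 September 1999 act and the 17 April 2000 discovery.
8 months from 17 April 2000 is 17 December 2000.
The plaintiff's legal incapacity from 17 July 2000 to 22 March 2001 tolled the period for 248 days, extending the deadline to 22 August 2001.
Because the defendant's absence from the jurisdiction ran from 12 April 2001 to 14 July 2001, the deadline is extended by 93 days to 23 November 2001.
None of the other events listed affects the running of the period under the stated rules.
Filing on 28 September 2001 beat the 23 November 2001 deadline — the action is timely.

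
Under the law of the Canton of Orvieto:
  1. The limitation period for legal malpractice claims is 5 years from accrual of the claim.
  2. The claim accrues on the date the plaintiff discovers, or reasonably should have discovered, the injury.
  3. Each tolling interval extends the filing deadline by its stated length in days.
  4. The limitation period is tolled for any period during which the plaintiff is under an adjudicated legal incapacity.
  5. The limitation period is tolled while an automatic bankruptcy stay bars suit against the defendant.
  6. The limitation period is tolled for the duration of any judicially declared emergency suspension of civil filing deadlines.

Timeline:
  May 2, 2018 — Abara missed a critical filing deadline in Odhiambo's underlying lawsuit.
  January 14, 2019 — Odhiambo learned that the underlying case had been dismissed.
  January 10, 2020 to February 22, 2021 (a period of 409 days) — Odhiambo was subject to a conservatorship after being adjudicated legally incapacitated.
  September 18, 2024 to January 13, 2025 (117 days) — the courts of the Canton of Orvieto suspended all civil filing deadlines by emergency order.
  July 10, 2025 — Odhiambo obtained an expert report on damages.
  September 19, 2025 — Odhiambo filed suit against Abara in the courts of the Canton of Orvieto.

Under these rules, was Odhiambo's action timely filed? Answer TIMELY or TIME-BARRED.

TIME-BARRED

Under the discovery rule, the claim accrued on January 14, 2019, when Odhiambo discovered the injury — not on the May 2, 2018 date of the underlying act.
5 years from January 14, 2019 is January 14, 2024.
The plaintiff's legal incapacity from January 10, 2020 to February 22, 2021 tolled the period for 409 days, extending the deadline to February 26, 2025.
Because the emergency suspension of filing deadlines ran from September 18, 2024 to January 13, 2025, the deadline is extended by 117 days to June 23, 2025.
The other events in the timeline have no effect on the limitation period under the stated rules.
Odhiambo filed on September 19, 2025, after the June 23, 2025 deadline, so the action is time-barred.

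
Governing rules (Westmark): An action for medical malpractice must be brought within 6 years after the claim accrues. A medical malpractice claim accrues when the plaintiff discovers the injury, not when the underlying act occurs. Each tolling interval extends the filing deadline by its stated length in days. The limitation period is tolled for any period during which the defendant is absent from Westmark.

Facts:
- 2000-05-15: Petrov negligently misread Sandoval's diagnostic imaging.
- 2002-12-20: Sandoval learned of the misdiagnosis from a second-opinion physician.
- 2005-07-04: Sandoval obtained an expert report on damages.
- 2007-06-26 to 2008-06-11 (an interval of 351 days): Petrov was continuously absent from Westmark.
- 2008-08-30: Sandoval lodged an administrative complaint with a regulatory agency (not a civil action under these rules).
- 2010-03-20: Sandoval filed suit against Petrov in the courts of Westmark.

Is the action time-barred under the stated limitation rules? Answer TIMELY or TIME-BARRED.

Accrual is tied to discovery, so the period began on 2002-12-20 rather than on 2000-05-15 when the act occurred.
6 years from 2002-12-20 is 2008-12-20.
Because the defendant's absence from the jurisdiction ran from 2007-06-26 to 2008-06-11, the deadline is extended by 351 days to 2009-12-06.
None of the other events listed affects the running of the period under the stated rules.
Filing on 2010-03-20 missed the 2009-12-06 deadline — the action is time-barred.

TIME-BARRED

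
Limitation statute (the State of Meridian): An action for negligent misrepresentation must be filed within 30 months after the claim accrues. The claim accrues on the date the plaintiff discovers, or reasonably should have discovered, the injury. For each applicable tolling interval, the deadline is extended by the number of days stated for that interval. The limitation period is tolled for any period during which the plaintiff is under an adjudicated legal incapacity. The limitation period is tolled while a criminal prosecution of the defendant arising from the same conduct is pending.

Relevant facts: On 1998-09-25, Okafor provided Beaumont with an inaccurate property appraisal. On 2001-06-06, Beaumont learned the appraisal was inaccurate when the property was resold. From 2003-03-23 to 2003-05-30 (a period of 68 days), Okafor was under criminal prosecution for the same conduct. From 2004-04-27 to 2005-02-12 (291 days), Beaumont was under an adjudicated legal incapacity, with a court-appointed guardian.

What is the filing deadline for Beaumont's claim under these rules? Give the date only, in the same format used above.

2004-02-12

Under the discovery rule, the claim accrued on 2001-06-06, when Beaumont discovered the injury — not on the 1998-09-25 date of the underlying act.
30 months from 2001-06-06 is 2003-12-06.
The period was tolled for 68 days by the pending criminal prosecution (2003-03-23 to 2003-05-30), pushing the deadline to 2004-02-12.
The plaintiff's legal incapacity from 2004-04-27 to 2005-02-12 began after the period had already run on 2004-02-12, so it has no tolling effect.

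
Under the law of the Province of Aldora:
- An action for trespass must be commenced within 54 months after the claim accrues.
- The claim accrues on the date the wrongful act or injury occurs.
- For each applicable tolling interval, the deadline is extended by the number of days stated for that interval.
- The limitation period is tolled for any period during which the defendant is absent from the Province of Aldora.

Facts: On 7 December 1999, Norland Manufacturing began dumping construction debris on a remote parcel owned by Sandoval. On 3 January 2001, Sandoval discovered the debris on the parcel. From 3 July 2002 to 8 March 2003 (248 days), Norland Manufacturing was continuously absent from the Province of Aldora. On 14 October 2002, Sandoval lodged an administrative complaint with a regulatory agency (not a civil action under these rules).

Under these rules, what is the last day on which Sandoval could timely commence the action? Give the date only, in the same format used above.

The claim accrued on 7 December 1999, when the wrongful act occurred; under the stated occurrence rule the 3 January 2001 discovery does not delay accrual.
54 months from 7 December 1999 is 7 June 2004.
The defendant's absence from the jurisdiction from 3 July 2002 to 8 March 2003 tolled the period for 248 days, extending the deadline to 10 February 2005.
Nothing else in the chronology tolls or restarts the period.

10 February 2005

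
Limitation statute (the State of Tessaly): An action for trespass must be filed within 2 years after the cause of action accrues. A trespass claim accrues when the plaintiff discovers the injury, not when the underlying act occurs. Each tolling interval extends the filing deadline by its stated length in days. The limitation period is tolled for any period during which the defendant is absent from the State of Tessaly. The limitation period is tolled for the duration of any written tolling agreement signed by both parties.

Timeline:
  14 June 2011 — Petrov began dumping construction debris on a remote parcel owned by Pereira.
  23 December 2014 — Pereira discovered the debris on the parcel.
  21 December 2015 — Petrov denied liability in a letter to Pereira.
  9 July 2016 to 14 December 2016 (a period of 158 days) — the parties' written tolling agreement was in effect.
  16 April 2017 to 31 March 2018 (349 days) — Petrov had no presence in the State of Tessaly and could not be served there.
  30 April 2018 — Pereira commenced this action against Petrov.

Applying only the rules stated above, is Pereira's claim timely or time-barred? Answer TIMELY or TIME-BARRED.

Under the discovery rule, the claim accrued on 23 December 2014, when Pereira discovered the injury — not on the 14 June 2011 date of the underlying act.
The untolled deadline — 2 years after 23 December 2014 — is 23 December 2016.
Because the written tolling agreement ran from 9 July 2016 to 14 December 2016, the deadline is extended by 158 days to 30 May 2017.
The period was tolled for 349 days by the defendant's absence from the jurisdiction (16 April 2017 to 31 March 2018), pushing the deadline to 14 May 2018.
Nothing else in the chronology tolls or restarts the period.
Filing on 30 April 2018 beat the 14 May 2018 deadline — the action is timely.

TIMELY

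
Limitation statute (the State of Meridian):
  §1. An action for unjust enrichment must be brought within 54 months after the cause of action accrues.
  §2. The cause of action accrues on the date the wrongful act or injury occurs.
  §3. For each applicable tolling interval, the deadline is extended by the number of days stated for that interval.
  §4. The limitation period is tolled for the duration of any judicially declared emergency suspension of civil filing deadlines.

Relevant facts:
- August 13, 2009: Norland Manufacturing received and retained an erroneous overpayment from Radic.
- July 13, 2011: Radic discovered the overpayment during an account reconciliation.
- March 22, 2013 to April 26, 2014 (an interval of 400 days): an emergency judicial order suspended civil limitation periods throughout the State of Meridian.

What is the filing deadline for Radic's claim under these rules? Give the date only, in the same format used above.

March 20, 2015

Accrual is governed by the date of the act, so the period began to run on August 13, 2009; the later discovery on July 13, 2011 is irrelevant under the stated rule.
54 months from August 13, 2009 is February 13, 2014.
The emergency suspension of filing deadlines from March 22, 2013 to April 26, 2014 tolled the period for 400 days, extending the deadline to March 20, 2015.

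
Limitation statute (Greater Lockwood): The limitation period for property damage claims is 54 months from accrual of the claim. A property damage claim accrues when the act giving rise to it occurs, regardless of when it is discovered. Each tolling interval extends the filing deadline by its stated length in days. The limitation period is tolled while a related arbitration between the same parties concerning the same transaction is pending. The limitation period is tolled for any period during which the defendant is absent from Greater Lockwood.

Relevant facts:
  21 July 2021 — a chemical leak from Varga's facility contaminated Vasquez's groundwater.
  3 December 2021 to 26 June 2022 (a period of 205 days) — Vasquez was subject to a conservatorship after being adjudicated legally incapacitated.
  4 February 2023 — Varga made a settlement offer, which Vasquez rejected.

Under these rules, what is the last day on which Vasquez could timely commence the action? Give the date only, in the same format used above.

The limitation period began to run on 21 July 2021.
Adding the 54 months base period to 21 July 2021 gives a deadline of 21 January 2026, before any tolling.
Although the plaintiff's incapacity ran from 3 December 2021 to 26 June 2022, the stated rules do not make that a tolling event, so it is disregarded.
Nothing else in the chronology tolls or restarts the period.

21 January 2026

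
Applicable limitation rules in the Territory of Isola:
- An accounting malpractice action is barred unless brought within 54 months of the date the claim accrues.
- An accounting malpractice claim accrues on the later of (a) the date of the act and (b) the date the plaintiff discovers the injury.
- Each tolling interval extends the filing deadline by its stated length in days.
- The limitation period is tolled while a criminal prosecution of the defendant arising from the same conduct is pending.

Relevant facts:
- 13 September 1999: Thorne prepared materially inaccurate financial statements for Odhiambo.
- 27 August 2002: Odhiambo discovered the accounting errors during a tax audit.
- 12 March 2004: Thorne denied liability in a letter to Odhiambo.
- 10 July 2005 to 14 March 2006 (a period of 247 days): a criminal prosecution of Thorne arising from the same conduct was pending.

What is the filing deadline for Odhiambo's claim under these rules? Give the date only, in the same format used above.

Because discovery on 27 August 2002 post-dates the 13 September 1999 act, accrual under the later-of rule falls on 27 August 2002.
Adding the 54 months base period to 27 August 2002 gives a deadline of 27 February 2007, before any tolling.
Because the pending criminal prosecution ran from 10 July 2005 to 14 March 2006, the deadline is extended by 247 days to 1 November 2007.
The other events in the timeline have no effect on the limitation period under the stated rules.

1 November 2007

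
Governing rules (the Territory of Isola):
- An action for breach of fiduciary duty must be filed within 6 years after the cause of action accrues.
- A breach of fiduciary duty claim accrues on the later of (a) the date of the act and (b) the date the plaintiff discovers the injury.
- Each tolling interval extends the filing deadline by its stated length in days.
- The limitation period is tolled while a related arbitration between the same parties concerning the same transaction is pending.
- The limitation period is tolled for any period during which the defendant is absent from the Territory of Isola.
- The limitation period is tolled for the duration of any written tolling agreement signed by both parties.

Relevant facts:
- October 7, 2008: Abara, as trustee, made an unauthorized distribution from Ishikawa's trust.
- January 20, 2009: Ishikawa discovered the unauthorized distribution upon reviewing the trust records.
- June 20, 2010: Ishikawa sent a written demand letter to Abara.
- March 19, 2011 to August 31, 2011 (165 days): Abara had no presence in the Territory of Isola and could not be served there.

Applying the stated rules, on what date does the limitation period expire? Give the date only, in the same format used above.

Taking the later of the act (October 7, 2008) and discovery (January 20, 2009), the claim accrued on January 20, 2009.
The untolled deadline — 6 years after January 20, 2009 — is January 20, 2015.
The defendant's absence from the jurisdiction from March 19, 2011 to August 31, 2011 tolled the period for 165 days, extending the deadline to July 4, 2015.
Nothing else in the chronology tolls or restarts the period.

July 4, 2015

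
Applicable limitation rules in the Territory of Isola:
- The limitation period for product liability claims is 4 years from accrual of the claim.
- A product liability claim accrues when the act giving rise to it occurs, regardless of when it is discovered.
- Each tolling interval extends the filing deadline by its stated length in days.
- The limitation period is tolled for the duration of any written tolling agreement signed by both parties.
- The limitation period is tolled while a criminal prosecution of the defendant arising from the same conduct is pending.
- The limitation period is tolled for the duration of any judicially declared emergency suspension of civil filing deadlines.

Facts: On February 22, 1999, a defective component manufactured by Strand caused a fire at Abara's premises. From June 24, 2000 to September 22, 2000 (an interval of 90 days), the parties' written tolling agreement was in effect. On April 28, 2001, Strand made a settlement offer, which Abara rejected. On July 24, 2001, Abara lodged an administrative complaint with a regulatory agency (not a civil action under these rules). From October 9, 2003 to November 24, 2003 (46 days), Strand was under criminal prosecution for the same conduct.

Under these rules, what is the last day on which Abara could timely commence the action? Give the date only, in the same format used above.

May 23, 2003

The limitation period began to run on February 22, 1999.
The untolled deadline — 4 years after February 22, 1999 — is February 22, 2003.
The written tolling agreement from June 24, 2000 to September 22, 2000 tolled the period for 90 days, extending the deadline to May 23, 2003.
By the time the pending criminal prosecution began on October 9, 2003, the limitation period had already expired on May 23, 2003; that interval cannot revive it.
The other events in the timeline have no effect on the limitation period under the stated rules.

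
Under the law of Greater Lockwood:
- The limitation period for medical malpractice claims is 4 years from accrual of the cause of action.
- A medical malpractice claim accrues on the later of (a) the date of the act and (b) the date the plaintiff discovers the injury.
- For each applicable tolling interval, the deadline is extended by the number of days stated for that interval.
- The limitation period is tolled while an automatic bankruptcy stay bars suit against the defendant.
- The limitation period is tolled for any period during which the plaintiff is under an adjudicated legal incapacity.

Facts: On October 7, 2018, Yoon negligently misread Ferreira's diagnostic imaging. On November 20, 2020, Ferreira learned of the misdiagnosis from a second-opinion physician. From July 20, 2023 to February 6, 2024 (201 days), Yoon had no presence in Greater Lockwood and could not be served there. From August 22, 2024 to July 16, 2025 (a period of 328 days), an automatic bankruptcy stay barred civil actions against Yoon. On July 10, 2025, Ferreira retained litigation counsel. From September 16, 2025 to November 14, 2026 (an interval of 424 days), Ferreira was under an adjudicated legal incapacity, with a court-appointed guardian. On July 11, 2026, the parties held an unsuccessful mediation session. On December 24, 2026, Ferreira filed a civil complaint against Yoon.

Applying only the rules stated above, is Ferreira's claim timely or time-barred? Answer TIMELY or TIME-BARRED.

The claim accrued on November 20, 2020 — the later of the October 7, 2018 act and the November 20, 2020 discovery.
4 years from November 20, 2020 is November 20, 2024.
The automatic bankruptcy stay from August 22, 2024 to July 16, 2025 tolled the period for 328 days, extending the deadline to October 14, 2025.
Because the plaintiff's legal incapacity ran from September 16, 2025 to November 14, 2026, the deadline is extended by 424 days to December 12, 2026.
No stated provision tolls the period for the defendant's absence, so the interval from July 20, 2023 to February 6, 2024 has no effect on the deadline.
None of the other events listed affects the running of the period under the stated rules.
The December 24, 2026 filing falls after the December 12, 2026 deadline; the claim is time-barred.

TIME-BARRED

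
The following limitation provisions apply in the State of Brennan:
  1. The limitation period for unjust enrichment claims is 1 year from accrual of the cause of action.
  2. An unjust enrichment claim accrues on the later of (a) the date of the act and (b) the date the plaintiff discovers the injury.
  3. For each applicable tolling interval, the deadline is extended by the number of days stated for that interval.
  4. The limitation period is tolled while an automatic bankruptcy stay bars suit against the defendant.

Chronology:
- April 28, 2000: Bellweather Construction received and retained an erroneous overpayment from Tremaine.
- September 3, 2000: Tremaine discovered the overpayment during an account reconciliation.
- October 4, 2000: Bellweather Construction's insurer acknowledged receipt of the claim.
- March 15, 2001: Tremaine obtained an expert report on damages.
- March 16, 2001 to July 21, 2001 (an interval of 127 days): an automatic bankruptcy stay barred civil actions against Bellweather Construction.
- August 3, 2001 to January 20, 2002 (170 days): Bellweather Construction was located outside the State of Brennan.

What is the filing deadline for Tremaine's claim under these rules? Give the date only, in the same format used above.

Because discovery on September 3, 2000 post-dates the April 28, 2000 act, accrual under the later-of rule falls on September 3, 2000.
Adding the 1 year base period to September 3, 2000 gives a deadline of September 3, 2001, before any tolling.
The automatic bankruptcy stay from March 16, 2001 to July 21, 2001 tolled the period for 127 days, extending the deadline to January 8, 2002.
No stated provision tolls the period for the defendant's absence, so the interval from August 3, 2001 to January 20, 2002 has no effect on the deadline.
None of the other events listed affects the running of the period under the stated rules.

January 8, 2002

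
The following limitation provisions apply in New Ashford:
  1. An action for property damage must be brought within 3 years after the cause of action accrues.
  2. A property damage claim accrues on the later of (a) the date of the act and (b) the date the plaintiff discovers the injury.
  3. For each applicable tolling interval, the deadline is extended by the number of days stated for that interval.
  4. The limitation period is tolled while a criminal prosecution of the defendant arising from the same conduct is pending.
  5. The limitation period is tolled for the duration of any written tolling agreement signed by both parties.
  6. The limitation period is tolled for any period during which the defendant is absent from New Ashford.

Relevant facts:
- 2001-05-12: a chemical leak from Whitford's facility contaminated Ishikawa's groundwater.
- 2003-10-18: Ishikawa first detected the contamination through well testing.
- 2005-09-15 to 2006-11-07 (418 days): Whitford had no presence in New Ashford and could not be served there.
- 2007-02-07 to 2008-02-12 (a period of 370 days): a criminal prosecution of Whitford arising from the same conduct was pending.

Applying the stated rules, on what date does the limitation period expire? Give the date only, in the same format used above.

2008-12-14

Because discovery on 2003-10-18 post-dates the 2001-05-12 act, accrual under the later-of rule falls on 2003-10-18.
The untolled deadline — 3 years after 2003-10-18 — is 2006-10-18.
Because the defendant's absence from the jurisdiction ran from 2005-09-15 to 2006-11-07, the deadline is extended by 418 days to 2007-12-10.
The period was tolled for 370 days by the pending criminal prosecution (2007-02-07 to 2008-02-12), pushing the deadline to 2008-12-14.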